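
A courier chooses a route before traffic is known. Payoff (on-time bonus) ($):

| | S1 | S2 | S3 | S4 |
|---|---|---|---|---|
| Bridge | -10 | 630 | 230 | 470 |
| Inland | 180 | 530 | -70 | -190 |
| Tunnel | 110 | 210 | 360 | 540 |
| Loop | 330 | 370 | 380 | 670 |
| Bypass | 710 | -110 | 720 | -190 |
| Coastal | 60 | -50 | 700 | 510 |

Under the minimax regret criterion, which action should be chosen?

Loop

Column bests: S1=710, S2=630, S3=720, S4=670.
Bridge regrets: 720, 0, 490, 200 → max 720
Inland regrets: 530, 100, 790, 860 → max 860
Tunnel regrets: 600, 420, 360, 130 → max 600
Loop regrets: 380, 260, 340, 0 → max 380
Bypass regrets: 0, 740, 0, 860 → max 860
Coastal regrets: 650, 680, 20, 160 → max 680
Smallest max regret = 380 → Loop.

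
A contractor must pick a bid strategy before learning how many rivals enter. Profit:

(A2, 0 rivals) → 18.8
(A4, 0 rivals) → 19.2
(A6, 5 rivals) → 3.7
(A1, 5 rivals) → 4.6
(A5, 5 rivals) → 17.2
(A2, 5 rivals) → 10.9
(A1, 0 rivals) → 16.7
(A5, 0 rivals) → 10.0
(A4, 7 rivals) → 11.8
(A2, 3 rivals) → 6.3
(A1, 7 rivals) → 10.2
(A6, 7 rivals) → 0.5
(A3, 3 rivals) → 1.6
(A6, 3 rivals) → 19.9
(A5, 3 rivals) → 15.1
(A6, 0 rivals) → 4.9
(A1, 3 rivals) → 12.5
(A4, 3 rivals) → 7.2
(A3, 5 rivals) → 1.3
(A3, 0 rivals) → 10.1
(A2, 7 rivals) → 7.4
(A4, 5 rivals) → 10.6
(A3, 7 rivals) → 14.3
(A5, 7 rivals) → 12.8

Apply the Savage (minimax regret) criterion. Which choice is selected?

Column bests: 0 rivals=19.2, 3 rivals=19.9, 5 rivals=17.2, 7 rivals=14.3.
A1 regrets: 2.5, 7.4, 12.6, 4.1 → max 12.6
A2 regrets: 0.4, 13.6, 6.3, 6.9 → max 13.6
A3 regrets: 9.1, 18.3, 15.9, 0.0 → max 18.3
A4 regrets: 0.0, 12.7, 6.6, 2.5 → max 12.7
A5 regrets: 9.2, 4.8, 0.0, 1.5 → max 9.2
A6 regrets: 14.3, 0.0, 13.5, 13.8 → max 14.3
Smallest max regret = 9.2 → A5.

A5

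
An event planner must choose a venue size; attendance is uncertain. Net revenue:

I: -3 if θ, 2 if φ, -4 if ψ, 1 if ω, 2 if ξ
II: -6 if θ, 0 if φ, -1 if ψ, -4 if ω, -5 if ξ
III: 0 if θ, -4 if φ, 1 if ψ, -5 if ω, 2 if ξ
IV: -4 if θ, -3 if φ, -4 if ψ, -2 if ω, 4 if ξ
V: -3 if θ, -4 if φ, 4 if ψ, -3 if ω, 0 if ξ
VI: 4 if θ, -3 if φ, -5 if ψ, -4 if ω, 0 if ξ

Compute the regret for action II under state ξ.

9

Best payoff under ξ is 4.
Regret = 4 − (-5) = 9.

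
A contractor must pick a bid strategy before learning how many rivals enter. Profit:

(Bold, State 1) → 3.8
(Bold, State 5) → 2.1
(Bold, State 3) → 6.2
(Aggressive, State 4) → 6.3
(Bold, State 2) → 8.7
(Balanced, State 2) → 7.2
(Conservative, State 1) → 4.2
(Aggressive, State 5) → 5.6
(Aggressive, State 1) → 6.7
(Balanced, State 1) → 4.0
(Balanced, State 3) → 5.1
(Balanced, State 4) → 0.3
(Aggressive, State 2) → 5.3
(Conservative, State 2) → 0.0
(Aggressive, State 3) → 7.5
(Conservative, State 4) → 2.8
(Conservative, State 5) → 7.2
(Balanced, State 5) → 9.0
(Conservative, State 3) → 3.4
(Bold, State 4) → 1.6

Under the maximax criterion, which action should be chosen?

Balanced

Row maxima: Conservative=7.2, Balanced=9.0, Aggressive=7.5, Bold=8.7
Best best-case = 9.0 → Balanced.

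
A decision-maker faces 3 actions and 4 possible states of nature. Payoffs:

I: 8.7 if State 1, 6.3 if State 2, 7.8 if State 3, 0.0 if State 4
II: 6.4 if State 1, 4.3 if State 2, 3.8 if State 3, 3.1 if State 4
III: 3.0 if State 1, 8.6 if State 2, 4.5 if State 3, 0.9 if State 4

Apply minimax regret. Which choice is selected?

Column bests: State 1=8.7, State 2=8.6, State 3=7.8, State 4=3.1.
I regrets: 0.0, 2.3, 0.0, 3.1 → max 3.1
II regrets: 2.3, 4.3, 4.0, 0.0 → max 4.3
III regrets: 5.7, 0.0, 3.3, 2.2 → max 5.7
Smallest max regret = 3.1 → I.

I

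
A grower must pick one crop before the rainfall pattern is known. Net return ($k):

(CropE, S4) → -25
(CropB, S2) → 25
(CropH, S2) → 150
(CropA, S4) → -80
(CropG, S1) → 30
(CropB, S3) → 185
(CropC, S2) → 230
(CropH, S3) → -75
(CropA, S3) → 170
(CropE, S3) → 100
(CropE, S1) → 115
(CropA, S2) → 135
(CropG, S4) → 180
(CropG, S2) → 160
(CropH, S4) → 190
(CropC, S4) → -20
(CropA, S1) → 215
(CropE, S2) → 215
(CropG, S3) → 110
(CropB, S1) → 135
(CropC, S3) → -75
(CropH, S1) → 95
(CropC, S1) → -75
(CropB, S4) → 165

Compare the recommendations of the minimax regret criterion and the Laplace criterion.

Column bests: S1=215, S2=230, S3=185, S4=190.
CropA regrets: 0, 95, 15, 270 → max 270
CropG regrets: 185, 70, 75, 10 → max 185
CropE regrets: 100, 15, 85, 215 → max 215
CropB regrets: 80, 205, 0, 25 → max 205
CropC regrets: 290, 0, 260, 210 → max 290
CropH regrets: 120, 80, 260, 0 → max 260
Smallest max regret = 185 → CropG.
Row averages: CropA=110, CropG=120, CropE=101.25, CropB=127.5, CropC=15, CropH=90
Highest average = 127.5 → CropB.

minimax regret → CropG; laplace → CropB (disagree)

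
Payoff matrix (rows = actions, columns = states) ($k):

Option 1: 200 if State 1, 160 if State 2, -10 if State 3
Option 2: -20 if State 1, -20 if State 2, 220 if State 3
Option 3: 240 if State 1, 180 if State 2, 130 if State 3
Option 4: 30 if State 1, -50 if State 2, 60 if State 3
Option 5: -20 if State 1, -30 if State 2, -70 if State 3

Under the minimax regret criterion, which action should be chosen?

Column bests: State 1=240, State 2=180, State 3=220.
Option 1 regrets: 40, 20, 230 → max 230
Option 2 regrets: 260, 200, 0 → max 260
Option 3 regrets: 0, 0, 90 → max 90
Option 4 regrets: 210, 230, 160 → max 230
Option 5 regrets: 260, 210, 290 → max 290
Smallest max regret = 90 → Option 3.

Option 3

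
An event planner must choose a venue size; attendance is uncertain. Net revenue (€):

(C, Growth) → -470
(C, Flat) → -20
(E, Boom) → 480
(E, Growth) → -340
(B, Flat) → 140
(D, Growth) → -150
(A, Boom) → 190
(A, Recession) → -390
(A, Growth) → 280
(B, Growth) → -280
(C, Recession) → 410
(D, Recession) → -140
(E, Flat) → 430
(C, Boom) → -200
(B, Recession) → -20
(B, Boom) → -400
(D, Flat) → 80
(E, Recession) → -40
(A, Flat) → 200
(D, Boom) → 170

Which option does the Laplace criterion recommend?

Row averages: A=70, B=-140, C=-70, D=-10, E=132.5
Highest average = 132.5 → E.

E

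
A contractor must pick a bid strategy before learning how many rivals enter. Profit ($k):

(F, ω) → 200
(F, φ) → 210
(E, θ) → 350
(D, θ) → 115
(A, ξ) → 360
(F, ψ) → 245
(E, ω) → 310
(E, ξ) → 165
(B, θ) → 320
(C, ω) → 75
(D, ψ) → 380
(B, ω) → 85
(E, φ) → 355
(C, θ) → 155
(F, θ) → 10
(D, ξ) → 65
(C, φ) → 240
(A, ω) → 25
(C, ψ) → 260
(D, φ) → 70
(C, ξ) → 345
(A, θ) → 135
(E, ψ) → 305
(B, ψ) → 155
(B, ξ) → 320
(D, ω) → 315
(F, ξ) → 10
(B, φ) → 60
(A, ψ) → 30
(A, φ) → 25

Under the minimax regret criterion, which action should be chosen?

Column bests: θ=350, φ=355, ψ=380, ω=315, ξ=360.
A regrets: 215, 330, 350, 290, 0 → max 350
B regrets: 30, 295, 225, 230, 40 → max 295
C regrets: 195, 115, 120, 240, 15 → max 240
D regrets: 235, 285, 0, 0, 295 → max 295
E regrets: 0, 0, 75, 5, 195 → max 195
F regrets: 340, 145, 135, 115, 350 → max 350
Smallest max regret = 195 → E.

E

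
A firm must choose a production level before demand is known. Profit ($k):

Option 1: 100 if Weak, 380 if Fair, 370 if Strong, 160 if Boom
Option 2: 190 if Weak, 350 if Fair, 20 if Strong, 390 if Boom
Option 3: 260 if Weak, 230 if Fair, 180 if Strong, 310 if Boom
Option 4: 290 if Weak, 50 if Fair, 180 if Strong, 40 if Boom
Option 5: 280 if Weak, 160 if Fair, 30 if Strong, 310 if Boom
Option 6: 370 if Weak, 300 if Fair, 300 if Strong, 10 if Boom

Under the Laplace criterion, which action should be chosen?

Row averages: Option 1=252.5, Option 2=237.5, Option 3=245, Option 4=140, Option 5=195, Option 6=245
Highest average = 252.5 → Option 1.

Option 1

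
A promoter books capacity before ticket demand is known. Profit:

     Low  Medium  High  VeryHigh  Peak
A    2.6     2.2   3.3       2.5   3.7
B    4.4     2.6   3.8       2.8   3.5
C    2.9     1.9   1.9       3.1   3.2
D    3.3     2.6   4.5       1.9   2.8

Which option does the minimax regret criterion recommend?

B

Column bests: Low=4.4, Medium=2.6, High=4.5, VeryHigh=3.1, Peak=3.7.
A regrets: 1.8, 0.4, 1.2, 0.6, 0.0 → max 1.8
B regrets: 0.0, 0.0, 0.7, 0.3, 0.2 → max 0.7
C regrets: 1.5, 0.7, 2.6, 0.0, 0.5 → max 2.6
D regrets: 1.1, 0.0, 0.0, 1.2, 0.9 → max 1.2
Smallest max regret = 0.7 → B.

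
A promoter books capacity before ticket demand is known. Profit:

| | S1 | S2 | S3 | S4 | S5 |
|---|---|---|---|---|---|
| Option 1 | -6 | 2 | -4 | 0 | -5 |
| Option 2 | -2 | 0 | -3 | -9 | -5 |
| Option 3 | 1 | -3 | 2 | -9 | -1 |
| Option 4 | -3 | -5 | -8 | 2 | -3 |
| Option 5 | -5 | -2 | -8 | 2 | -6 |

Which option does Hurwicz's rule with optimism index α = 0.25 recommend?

Option 1: 0.25·2 + 0.75·(-6) = -4
Option 2: 0.25·0 + 0.75·(-9) = -6.75
Option 3: 0.25·2 + 0.75·(-9) = -6.25
Option 4: 0.25·2 + 0.75·(-8) = -5.5
Option 5: 0.25·2 + 0.75·(-8) = -5.5
Highest Hurwicz score = -4 → Option 1.

Option 1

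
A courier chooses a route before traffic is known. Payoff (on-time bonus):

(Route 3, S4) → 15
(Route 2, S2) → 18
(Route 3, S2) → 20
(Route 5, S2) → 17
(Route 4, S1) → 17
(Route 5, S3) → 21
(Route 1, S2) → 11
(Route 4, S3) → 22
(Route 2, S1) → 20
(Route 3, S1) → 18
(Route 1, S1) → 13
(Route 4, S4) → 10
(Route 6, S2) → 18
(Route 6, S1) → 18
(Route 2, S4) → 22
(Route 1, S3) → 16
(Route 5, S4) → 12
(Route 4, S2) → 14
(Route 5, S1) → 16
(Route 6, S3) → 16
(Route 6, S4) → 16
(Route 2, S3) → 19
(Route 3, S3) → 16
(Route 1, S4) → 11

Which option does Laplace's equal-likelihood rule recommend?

Row averages: Route 1=12.75, Route 2=19.75, Route 3=17.25, Route 4=15.75, Route 5=16.5, Route 6=17
Highest average = 19.75 → Route 2.

Route 2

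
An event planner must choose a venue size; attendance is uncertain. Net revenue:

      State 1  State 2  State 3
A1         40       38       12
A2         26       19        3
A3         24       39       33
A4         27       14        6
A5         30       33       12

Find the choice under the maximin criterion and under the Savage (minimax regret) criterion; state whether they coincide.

maximin → A3; minimax regret → A3 (agree)

Row minima: A1=12, A2=3, A3=24, A4=6, A5=12
Best worst-case = 24 → A3.
Column bests: State 1=40, State 2=39, State 3=33.
A1 regrets: 0, 1, 21 → max 21
A2 regrets: 14, 20, 30 → max 30
A3 regrets: 16, 0, 0 → max 16
A4 regrets: 13, 25, 27 → max 27
A5 regrets: 10, 6, 21 → max 21
Smallest max regret = 16 → A3.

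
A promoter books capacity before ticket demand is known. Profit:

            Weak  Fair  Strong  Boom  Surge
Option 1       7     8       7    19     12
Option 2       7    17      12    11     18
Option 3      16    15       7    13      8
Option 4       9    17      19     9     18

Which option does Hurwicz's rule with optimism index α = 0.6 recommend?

Option 4

Option 1: 0.6·19 + 0.4·7 = 14.2
Option 2: 0.6·18 + 0.4·7 = 13.6
Option 3: 0.6·16 + 0.4·7 = 12.4
Option 4: 0.6·19 + 0.4·9 = 15
Highest Hurwicz score = 15 → Option 4.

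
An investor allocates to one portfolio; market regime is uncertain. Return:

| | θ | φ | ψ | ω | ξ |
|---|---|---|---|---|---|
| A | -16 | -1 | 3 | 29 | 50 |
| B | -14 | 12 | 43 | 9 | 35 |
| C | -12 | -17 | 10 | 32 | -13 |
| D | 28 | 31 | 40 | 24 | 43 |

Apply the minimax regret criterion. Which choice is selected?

Column bests: θ=28, φ=31, ψ=43, ω=32, ξ=50.
A regrets: 44, 32, 40, 3, 0 → max 44
B regrets: 42, 19, 0, 23, 15 → max 42
C regrets: 40, 48, 33, 0, 63 → max 63
D regrets: 0, 0, 3, 8, 7 → max 8
Smallest max regret = 8 → D.

D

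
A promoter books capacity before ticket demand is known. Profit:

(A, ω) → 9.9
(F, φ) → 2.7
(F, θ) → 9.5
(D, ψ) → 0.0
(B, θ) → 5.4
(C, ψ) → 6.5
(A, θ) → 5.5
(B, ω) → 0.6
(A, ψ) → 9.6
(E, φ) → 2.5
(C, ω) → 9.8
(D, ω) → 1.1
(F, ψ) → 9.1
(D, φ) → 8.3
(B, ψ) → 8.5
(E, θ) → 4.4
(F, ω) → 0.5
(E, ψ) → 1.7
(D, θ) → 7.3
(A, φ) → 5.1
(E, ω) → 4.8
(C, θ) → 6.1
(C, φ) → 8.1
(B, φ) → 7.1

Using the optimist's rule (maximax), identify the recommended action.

A

Row maxima: A=9.9, B=8.5, C=9.8, D=8.3, E=4.8, F=9.5
Best best-case = 9.9 → A.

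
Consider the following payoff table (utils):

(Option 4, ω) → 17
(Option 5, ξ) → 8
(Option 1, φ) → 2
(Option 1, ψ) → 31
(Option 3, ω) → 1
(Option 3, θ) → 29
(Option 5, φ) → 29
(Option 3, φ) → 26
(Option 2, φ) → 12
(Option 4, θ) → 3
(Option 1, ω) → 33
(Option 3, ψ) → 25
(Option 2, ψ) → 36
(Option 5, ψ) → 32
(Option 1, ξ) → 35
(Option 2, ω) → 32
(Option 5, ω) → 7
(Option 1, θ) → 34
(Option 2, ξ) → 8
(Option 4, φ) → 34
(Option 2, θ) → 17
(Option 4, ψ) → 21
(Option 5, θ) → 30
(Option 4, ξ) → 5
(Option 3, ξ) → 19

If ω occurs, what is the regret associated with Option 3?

Best payoff under ω is 33.
Regret = 33 − 1 = 32.

32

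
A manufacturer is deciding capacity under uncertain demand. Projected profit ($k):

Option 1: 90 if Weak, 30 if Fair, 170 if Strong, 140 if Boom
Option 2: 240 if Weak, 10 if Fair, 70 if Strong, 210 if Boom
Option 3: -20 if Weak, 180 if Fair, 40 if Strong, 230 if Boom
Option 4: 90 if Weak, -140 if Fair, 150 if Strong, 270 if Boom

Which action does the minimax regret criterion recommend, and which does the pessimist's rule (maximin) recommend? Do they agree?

Column bests: Weak=240, Fair=180, Strong=170, Boom=270.
Option 1 regrets: 150, 150, 0, 130 → max 150
Option 2 regrets: 0, 170, 100, 60 → max 170
Option 3 regrets: 260, 0, 130, 40 → max 260
Option 4 regrets: 150, 320, 20, 0 → max 320
Smallest max regret = 150 → Option 1.
Row minima: Option 1=30, Option 2=10, Option 3=-20, Option 4=-140
Best worst-case = 30 → Option 1.

minimax regret → Option 1; maximin → Option 1 (agree)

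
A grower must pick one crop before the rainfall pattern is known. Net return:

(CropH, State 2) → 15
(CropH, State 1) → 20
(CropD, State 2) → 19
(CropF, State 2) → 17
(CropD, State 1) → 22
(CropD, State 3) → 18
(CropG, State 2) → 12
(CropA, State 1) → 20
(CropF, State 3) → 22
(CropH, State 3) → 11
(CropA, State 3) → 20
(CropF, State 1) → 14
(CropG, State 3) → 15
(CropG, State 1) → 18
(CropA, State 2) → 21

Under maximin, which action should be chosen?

CropA

Row minima: CropD=18, CropG=12, CropF=14, CropA=20, CropH=11
Best worst-case = 20 → CropA.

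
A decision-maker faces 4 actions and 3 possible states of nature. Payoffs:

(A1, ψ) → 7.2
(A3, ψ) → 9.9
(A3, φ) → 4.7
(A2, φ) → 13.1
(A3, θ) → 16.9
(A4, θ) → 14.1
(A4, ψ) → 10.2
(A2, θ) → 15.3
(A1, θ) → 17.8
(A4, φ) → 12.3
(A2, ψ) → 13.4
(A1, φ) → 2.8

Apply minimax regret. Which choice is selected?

Column bests: θ=17.8, φ=13.1, ψ=13.4.
A1 regrets: 0.0, 10.3, 6.2 → max 10.3
A2 regrets: 2.5, 0.0, 0.0 → max 2.5
A3 regrets: 0.9, 8.4, 3.5 → max 8.4
A4 regrets: 3.7, 0.8, 3.2 → max 3.7
Smallest max regret = 2.5 → A2.

A2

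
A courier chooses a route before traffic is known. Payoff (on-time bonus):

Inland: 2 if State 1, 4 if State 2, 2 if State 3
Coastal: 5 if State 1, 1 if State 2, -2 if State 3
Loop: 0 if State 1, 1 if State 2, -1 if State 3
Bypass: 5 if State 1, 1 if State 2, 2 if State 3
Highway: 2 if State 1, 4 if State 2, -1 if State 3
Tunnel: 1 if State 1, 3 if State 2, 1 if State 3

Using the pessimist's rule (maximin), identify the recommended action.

Row minima: Inland=2, Coastal=-2, Loop=-1, Bypass=1, Highway=-1, Tunnel=1
Best worst-case = 2 → Inland.

Inland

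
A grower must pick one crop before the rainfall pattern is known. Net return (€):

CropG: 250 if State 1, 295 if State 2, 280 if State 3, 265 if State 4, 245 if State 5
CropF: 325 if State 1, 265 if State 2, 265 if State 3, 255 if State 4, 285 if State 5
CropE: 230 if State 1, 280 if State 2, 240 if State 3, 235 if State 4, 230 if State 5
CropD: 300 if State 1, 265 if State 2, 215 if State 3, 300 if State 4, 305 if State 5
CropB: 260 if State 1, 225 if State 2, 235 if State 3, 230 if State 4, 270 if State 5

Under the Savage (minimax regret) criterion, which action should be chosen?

CropF

Column bests: State 1=325, State 2=295, State 3=280, State 4=300, State 5=305.
CropG regrets: 75, 0, 0, 35, 60 → max 75
CropF regrets: 0, 30, 15, 45, 20 → max 45
CropE regrets: 95, 15, 40, 65, 75 → max 95
CropD regrets: 25, 30, 65, 0, 0 → max 65
CropB regrets: 65, 70, 45, 70, 35 → max 70
Smallest max regret = 45 → CropF.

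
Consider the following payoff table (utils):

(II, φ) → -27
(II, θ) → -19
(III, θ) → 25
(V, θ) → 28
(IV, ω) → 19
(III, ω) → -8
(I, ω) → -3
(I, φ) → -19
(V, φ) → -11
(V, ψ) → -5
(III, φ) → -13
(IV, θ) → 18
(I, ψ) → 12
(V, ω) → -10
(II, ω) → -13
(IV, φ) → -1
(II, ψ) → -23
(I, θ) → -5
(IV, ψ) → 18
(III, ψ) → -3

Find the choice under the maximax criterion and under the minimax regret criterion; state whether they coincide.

maximax → V; minimax regret → IV (disagree)

Row maxima: I=12, II=-13, III=25, IV=19, V=28
Best best-case = 28 → V.
Column bests: θ=28, φ=-1, ψ=18, ω=19.
I regrets: 33, 18, 6, 22 → max 33
II regrets: 47, 26, 41, 32 → max 47
III regrets: 3, 12, 21, 27 → max 27
IV regrets: 10, 0, 0, 0 → max 10
V regrets: 0, 10, 23, 29 → max 29
Smallest max regret = 10 → IV.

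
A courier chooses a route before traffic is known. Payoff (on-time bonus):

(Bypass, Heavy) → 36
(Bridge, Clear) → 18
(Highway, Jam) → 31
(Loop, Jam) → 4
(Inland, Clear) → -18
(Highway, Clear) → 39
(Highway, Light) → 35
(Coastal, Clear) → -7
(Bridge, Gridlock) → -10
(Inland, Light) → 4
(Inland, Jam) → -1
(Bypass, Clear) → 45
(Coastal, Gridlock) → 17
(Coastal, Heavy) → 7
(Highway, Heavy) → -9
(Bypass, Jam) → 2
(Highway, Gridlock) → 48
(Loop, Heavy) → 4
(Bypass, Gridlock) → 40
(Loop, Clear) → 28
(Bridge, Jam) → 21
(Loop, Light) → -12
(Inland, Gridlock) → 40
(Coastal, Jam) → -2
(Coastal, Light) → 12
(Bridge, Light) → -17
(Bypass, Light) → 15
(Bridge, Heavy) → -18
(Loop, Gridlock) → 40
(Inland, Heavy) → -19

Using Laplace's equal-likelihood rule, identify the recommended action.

Row averages: Highway=28.8, Loop=12.8, Coastal=5.4, Bypass=27.6, Bridge=-1.2, Inland=1.2
Highest average = 28.8 → Highway.

Highway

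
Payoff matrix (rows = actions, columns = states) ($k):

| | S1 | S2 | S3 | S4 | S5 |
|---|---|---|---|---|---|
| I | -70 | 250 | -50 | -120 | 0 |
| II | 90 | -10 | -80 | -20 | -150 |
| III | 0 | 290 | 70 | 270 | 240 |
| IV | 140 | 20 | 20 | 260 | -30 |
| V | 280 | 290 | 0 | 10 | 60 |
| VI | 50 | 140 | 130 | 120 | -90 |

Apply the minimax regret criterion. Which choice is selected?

Column bests: S1=280, S2=290, S3=130, S4=270, S5=240.
I regrets: 350, 40, 180, 390, 240 → max 390
II regrets: 190, 300, 210, 290, 390 → max 390
III regrets: 280, 0, 60, 0, 0 → max 280
IV regrets: 140, 270, 110, 10, 270 → max 270
V regrets: 0, 0, 130, 260, 180 → max 260
VI regrets: 230, 150, 0, 150, 330 → max 330
Smallest max regret = 260 → V.

V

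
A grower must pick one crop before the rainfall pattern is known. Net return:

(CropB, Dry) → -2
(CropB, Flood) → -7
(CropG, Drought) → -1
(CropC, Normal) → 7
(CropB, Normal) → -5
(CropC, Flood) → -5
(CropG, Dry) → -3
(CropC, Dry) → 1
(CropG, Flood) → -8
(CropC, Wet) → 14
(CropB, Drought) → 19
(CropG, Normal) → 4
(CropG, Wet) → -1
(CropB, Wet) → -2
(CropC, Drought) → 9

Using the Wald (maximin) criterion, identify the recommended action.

CropC

Row minima: CropB=-7, CropG=-8, CropC=-5
Best worst-case = -5 → CropC.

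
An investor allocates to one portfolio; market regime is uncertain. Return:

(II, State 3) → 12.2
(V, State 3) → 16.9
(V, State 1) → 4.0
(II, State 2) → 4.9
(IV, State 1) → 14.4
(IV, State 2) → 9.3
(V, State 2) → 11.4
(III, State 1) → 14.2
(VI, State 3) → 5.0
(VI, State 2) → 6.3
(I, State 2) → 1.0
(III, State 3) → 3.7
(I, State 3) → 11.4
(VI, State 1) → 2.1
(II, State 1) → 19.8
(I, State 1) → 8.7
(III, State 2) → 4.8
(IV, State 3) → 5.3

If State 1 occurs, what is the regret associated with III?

5.6

Best payoff under State 1 is 19.8.
Regret = 19.8 − 14.2 = 5.6.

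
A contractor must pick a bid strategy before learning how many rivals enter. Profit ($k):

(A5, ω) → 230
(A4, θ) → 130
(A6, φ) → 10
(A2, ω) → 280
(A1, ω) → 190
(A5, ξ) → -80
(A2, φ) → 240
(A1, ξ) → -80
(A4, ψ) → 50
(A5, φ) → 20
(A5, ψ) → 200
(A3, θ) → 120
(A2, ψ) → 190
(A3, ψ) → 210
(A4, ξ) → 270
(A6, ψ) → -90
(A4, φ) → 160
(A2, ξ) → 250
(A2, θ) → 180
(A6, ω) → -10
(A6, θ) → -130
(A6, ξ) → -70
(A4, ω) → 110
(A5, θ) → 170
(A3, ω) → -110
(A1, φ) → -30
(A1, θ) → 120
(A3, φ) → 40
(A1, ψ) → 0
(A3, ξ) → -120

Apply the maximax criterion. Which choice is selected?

A2

Row maxima: A1=190, A2=280, A3=210, A4=270, A5=230, A6=10
Best best-case = 280 → A2.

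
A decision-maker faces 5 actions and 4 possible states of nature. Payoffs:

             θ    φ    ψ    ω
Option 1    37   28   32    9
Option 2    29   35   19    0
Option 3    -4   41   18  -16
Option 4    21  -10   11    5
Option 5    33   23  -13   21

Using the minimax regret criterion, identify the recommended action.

Option 1

Column bests: θ=37, φ=41, ψ=32, ω=21.
Option 1 regrets: 0, 13, 0, 12 → max 13
Option 2 regrets: 8, 6, 13, 21 → max 21
Option 3 regrets: 41, 0, 14, 37 → max 41
Option 4 regrets: 16, 51, 21, 16 → max 51
Option 5 regrets: 4, 18, 45, 0 → max 45
Smallest max regret = 13 → Option 1.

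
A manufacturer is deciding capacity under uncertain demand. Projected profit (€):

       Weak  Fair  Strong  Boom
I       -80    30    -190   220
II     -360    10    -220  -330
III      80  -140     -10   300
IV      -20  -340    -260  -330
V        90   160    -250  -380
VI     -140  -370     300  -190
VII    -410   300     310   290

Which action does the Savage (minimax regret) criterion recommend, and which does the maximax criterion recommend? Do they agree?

Column bests: Weak=90, Fair=300, Strong=310, Boom=300.
I regrets: 170, 270, 500, 80 → max 500
II regrets: 450, 290, 530, 630 → max 630
III regrets: 10, 440, 320, 0 → max 440
IV regrets: 110, 640, 570, 630 → max 640
V regrets: 0, 140, 560, 680 → max 680
VI regrets: 230, 670, 10, 490 → max 670
VII regrets: 500, 0, 0, 10 → max 500
Smallest max regret = 440 → III.
Row maxima: I=220, II=10, III=300, IV=-20, V=160, VI=300, VII=310
Best best-case = 310 → VII.

minimax regret → III; maximax → VII (disagree)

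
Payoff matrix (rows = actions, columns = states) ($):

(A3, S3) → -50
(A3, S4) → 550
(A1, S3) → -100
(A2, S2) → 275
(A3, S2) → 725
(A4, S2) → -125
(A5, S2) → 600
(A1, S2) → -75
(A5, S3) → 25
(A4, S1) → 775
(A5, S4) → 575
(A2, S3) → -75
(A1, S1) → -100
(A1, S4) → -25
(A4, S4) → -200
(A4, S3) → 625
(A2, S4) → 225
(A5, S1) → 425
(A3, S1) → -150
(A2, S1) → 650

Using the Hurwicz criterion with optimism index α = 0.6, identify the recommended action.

A1: 0.6·(-25) + 0.4·(-100) = -55
A2: 0.6·650 + 0.4·(-75) = 360
A3: 0.6·725 + 0.4·(-150) = 375
A4: 0.6·775 + 0.4·(-200) = 385
A5: 0.6·600 + 0.4·25 = 370
Highest Hurwicz score = 385 → A4.

A4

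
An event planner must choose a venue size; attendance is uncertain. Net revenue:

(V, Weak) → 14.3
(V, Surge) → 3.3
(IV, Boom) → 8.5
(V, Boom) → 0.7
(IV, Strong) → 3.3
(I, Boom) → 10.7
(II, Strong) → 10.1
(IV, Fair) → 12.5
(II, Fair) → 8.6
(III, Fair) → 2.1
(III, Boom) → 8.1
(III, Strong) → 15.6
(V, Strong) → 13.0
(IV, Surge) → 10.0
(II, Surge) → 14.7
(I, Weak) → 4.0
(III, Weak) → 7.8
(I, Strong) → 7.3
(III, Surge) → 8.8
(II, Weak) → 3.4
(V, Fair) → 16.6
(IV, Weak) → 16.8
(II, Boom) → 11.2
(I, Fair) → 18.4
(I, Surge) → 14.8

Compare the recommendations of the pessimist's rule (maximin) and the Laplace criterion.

maximin → I; laplace → I (agree)

Row minima: I=4.0, II=3.4, III=2.1, IV=3.3, V=0.7
Best worst-case = 4.0 → I.
Row averages: I=11.04, II=9.6, III=8.48, IV=10.22, V=9.58
Highest average = 11.04 → I.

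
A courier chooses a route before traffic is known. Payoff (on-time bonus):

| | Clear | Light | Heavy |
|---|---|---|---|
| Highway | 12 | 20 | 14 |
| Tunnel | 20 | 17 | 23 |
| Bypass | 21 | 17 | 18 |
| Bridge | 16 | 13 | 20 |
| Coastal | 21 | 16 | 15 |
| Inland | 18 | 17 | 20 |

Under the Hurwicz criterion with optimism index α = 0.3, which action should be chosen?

Highway: 0.3·20 + 0.7·12 = 14.4
Tunnel: 0.3·23 + 0.7·17 = 18.8
Bypass: 0.3·21 + 0.7·17 = 18.2
Bridge: 0.3·20 + 0.7·13 = 15.1
Coastal: 0.3·21 + 0.7·15 = 16.8
Inland: 0.3·20 + 0.7·17 = 17.9
Highest Hurwicz score = 18.8 → Tunnel.

Tunnel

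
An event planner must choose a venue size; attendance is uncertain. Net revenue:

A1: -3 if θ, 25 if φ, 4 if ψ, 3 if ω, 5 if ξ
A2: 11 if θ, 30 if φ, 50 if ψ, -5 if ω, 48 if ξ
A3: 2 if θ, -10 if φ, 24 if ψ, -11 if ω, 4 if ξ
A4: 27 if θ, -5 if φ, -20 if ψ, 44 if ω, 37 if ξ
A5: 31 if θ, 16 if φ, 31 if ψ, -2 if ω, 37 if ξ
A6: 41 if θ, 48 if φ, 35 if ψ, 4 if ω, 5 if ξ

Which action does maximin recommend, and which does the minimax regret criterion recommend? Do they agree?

maximin → A6; minimax regret → A6 (agree)

Row minima: A1=-3, A2=-5, A3=-11, A4=-20, A5=-2, A6=4
Best worst-case = 4 → A6.
Column bests: θ=41, φ=48, ψ=50, ω=44, ξ=48.
A1 regrets: 44, 23, 46, 41, 43 → max 46
A2 regrets: 30, 18, 0, 49, 0 → max 49
A3 regrets: 39, 58, 26, 55, 44 → max 58
A4 regrets: 14, 53, 70, 0, 11 → max 70
A5 regrets: 10, 32, 19, 46, 11 → max 46
A6 regrets: 0, 0, 15, 40, 43 → max 43
Smallest max regret = 43 → A6.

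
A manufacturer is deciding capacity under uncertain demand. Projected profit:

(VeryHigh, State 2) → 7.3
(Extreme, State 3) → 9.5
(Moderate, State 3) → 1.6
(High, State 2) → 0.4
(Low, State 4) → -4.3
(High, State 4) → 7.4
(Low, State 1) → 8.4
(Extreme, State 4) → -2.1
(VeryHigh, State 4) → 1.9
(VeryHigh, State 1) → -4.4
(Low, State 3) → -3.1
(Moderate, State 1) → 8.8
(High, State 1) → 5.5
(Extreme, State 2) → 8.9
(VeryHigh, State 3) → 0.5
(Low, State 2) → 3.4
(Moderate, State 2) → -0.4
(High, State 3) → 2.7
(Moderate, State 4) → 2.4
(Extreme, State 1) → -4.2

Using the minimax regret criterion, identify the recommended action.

High

Column bests: State 1=8.8, State 2=8.9, State 3=9.5, State 4=7.4.
Low regrets: 0.4, 5.5, 12.6, 11.7 → max 12.6
Moderate regrets: 0.0, 9.3, 7.9, 5.0 → max 9.3
High regrets: 3.3, 8.5, 6.8, 0.0 → max 8.5
VeryHigh regrets: 13.2, 1.6, 9.0, 5.5 → max 13.2
Extreme regrets: 13.0, 0.0, 0.0, 9.5 → max 13.0
Smallest max regret = 8.5 → High.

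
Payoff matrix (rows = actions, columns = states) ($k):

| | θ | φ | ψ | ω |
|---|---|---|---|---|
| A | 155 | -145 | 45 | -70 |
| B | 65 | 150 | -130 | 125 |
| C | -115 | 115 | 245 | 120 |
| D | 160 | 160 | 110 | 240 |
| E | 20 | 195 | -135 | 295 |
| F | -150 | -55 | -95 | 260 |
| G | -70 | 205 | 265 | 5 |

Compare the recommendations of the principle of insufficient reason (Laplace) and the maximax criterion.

Row averages: A=-3.75, B=52.5, C=91.25, D=167.5, E=93.75, F=-10, G=101.25
Highest average = 167.5 → D.
Row maxima: A=155, B=150, C=245, D=240, E=295, F=260, G=265
Best best-case = 295 → E.

laplace → D; maximax → E (disagree)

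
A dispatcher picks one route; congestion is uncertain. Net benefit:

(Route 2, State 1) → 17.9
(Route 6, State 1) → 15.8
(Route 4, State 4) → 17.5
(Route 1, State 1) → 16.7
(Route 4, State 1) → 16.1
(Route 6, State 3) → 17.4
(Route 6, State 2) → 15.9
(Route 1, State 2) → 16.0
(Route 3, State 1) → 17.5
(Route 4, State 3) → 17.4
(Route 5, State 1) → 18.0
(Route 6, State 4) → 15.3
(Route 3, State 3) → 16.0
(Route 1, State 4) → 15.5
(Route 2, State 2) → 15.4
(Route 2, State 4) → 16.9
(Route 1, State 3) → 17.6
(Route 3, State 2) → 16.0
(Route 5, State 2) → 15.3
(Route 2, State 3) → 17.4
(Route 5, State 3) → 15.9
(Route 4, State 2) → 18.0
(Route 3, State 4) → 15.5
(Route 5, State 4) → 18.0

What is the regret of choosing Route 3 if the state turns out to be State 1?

Best payoff under State 1 is 18.0.
Regret = 18.0 − 17.5 = 0.5.

0.5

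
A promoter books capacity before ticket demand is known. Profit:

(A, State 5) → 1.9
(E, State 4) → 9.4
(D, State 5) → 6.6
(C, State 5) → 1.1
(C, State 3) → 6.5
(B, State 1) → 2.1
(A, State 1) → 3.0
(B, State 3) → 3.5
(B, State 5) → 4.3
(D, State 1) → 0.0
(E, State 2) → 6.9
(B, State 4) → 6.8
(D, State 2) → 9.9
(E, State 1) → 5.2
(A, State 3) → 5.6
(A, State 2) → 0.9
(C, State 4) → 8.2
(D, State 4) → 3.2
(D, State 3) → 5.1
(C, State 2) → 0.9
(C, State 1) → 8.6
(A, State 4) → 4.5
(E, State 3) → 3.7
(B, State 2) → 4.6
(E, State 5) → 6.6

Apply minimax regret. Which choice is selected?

E

Column bests: State 1=8.6, State 2=9.9, State 3=6.5, State 4=9.4, State 5=6.6.
A regrets: 5.6, 9.0, 0.9, 4.9, 4.7 → max 9.0
B regrets: 6.5, 5.3, 3.0, 2.6, 2.3 → max 6.5
C regrets: 0.0, 9.0, 0.0, 1.2, 5.5 → max 9.0
D regrets: 8.6, 0.0, 1.4, 6.2, 0.0 → max 8.6
E regrets: 3.4, 3.0, 2.8, 0.0, 0.0 → max 3.4
Smallest max regret = 3.4 → E.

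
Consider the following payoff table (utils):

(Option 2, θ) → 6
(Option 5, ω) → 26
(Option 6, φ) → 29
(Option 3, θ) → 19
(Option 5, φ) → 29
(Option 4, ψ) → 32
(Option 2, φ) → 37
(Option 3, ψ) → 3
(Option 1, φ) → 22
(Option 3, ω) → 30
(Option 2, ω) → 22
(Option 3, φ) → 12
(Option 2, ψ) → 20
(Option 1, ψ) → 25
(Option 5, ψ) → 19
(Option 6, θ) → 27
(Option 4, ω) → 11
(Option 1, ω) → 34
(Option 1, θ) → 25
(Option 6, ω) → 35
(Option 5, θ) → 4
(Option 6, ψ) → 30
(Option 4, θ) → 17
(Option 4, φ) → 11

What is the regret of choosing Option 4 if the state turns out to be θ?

Best payoff under θ is 27.
Regret = 27 − 17 = 10.

10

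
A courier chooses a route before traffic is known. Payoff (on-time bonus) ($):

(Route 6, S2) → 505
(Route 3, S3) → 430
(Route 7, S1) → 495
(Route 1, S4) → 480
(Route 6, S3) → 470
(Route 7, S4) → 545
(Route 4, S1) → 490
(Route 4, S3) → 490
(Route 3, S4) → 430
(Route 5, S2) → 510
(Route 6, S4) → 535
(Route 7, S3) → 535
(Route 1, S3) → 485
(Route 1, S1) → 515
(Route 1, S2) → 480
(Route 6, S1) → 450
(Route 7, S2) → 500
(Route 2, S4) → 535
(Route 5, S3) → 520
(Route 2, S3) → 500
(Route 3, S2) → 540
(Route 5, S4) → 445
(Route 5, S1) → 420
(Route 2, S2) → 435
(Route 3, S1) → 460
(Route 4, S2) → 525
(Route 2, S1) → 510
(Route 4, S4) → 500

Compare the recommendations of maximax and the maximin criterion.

Row maxima: Route 1=515, Route 2=535, Route 3=540, Route 4=525, Route 5=520, Route 6=535, Route 7=545
Best best-case = 545 → Route 7.
Row minima: Route 1=480, Route 2=435, Route 3=430, Route 4=490, Route 5=420, Route 6=450, Route 7=495
Best worst-case = 495 → Route 7.

maximax → Route 7; maximin → Route 7 (agree)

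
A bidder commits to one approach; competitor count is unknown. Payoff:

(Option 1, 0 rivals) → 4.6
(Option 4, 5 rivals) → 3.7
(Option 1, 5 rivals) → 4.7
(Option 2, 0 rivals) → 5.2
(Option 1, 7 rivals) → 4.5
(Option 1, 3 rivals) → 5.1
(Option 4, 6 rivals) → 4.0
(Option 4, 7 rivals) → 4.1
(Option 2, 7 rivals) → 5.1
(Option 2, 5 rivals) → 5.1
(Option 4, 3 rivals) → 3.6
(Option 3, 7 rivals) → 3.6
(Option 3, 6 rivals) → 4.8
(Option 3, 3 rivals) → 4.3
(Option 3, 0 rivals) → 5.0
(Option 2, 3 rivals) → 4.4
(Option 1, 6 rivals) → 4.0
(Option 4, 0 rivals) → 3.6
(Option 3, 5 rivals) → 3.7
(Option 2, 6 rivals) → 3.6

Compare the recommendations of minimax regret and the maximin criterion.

minimax regret → Option 1; maximin → Option 1 (agree)

Column bests: 0 rivals=5.2, 3 rivals=5.1, 5 rivals=5.1, 6 rivals=4.8, 7 rivals=5.1.
Option 1 regrets: 0.6, 0.0, 0.4, 0.8, 0.6 → max 0.8
Option 2 regrets: 0.0, 0.7, 0.0, 1.2, 0.0 → max 1.2
Option 3 regrets: 0.2, 0.8, 1.4, 0.0, 1.5 → max 1.5
Option 4 regrets: 1.6, 1.5, 1.4, 0.8, 1.0 → max 1.6
Smallest max regret = 0.8 → Option 1.
Row minima: Option 1=4.0, Option 2=3.6, Option 3=3.6, Option 4=3.6
Best worst-case = 4.0 → Option 1.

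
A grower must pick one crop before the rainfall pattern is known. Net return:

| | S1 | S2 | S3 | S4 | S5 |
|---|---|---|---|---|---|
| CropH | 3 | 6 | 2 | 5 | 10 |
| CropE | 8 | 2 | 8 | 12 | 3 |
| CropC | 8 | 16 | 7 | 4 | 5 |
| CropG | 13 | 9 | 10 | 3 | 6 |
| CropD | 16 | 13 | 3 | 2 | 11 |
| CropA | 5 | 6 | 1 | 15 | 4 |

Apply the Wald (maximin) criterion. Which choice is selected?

Row minima: CropH=2, CropE=2, CropC=4, CropG=3, CropD=2, CropA=1
Best worst-case = 4 → CropC.

CropC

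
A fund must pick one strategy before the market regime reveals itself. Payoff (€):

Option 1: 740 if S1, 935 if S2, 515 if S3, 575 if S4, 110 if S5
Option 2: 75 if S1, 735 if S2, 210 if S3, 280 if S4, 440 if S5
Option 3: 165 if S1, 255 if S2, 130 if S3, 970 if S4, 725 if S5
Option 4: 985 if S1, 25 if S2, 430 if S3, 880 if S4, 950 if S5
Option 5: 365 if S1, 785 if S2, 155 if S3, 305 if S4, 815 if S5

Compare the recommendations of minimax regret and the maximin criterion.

Column bests: S1=985, S2=935, S3=515, S4=970, S5=950.
Option 1 regrets: 245, 0, 0, 395, 840 → max 840
Option 2 regrets: 910, 200, 305, 690, 510 → max 910
Option 3 regrets: 820, 680, 385, 0, 225 → max 820
Option 4 regrets: 0, 910, 85, 90, 0 → max 910
Option 5 regrets: 620, 150, 360, 665, 135 → max 665
Smallest max regret = 665 → Option 5.
Row minima: Option 1=110, Option 2=75, Option 3=130, Option 4=25, Option 5=155
Best worst-case = 155 → Option 5.

minimax regret → Option 5; maximin → Option 5 (agree)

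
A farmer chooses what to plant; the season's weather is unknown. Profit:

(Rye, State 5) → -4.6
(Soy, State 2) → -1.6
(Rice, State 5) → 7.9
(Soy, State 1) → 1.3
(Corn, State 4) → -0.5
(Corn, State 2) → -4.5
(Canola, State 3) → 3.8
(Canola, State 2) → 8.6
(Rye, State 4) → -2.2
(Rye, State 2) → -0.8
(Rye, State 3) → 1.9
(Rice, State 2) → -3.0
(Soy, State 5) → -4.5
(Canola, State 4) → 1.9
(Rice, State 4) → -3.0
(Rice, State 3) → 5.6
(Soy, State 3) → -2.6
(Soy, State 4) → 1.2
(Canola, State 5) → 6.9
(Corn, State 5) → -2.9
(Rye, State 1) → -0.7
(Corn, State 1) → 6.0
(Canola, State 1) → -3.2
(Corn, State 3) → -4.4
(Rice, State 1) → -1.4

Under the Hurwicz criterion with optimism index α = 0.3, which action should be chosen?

Canola

Rice: 0.3·7.9 + 0.7·(-3.0) = 0.27
Rye: 0.3·1.9 + 0.7·(-4.6) = -2.65
Canola: 0.3·8.6 + 0.7·(-3.2) = 0.34
Soy: 0.3·1.3 + 0.7·(-4.5) = -2.76
Corn: 0.3·6.0 + 0.7·(-4.5) = -1.35
Highest Hurwicz score = 0.34 → Canola.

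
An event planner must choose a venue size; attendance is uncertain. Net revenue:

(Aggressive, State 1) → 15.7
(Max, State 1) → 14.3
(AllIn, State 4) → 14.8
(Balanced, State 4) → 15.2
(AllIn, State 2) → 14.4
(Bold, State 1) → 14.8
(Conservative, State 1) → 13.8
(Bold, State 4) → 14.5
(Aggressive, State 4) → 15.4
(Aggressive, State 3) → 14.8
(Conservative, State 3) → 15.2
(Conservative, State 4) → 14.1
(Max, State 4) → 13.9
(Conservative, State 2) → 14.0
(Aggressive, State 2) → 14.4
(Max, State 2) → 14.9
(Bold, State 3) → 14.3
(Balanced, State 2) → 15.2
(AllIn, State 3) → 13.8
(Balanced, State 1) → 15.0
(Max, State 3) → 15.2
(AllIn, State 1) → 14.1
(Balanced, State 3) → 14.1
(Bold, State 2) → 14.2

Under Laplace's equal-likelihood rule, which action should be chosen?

Row averages: Conservative=14.275, Balanced=14.875, Aggressive=15.075, Bold=14.45, AllIn=14.275, Max=14.575
Highest average = 15.075 → Aggressive.

Aggressive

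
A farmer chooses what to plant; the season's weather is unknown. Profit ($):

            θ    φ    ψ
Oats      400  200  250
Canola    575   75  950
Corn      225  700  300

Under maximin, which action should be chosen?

Row minima: Oats=200, Canola=75, Corn=225
Best worst-case = 225 → Corn.

Corn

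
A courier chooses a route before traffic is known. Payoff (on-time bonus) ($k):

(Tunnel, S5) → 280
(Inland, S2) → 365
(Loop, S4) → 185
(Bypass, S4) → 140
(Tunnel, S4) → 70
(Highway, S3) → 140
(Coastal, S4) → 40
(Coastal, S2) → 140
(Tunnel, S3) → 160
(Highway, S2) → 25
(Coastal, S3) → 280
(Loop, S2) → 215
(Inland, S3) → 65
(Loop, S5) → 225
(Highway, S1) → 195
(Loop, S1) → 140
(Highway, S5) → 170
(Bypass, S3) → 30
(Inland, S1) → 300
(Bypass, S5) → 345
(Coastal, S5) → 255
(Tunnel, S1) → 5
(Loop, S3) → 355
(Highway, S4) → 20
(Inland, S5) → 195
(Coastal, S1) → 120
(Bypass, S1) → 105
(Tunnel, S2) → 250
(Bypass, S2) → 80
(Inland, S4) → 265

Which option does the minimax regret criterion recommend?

Column bests: S1=300, S2=365, S3=355, S4=265, S5=345.
Inland regrets: 0, 0, 290, 0, 150 → max 290
Coastal regrets: 180, 225, 75, 225, 90 → max 225
Bypass regrets: 195, 285, 325, 125, 0 → max 325
Loop regrets: 160, 150, 0, 80, 120 → max 160
Tunnel regrets: 295, 115, 195, 195, 65 → max 295
Highway regrets: 105, 340, 215, 245, 175 → max 340
Smallest max regret = 160 → Loop.

Loop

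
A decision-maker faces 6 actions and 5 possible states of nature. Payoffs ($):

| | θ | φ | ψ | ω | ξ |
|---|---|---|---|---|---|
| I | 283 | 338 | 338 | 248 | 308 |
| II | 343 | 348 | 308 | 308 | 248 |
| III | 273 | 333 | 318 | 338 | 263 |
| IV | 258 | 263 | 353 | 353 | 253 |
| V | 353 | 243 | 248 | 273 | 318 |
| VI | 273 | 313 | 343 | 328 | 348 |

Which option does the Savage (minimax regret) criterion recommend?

VI

Column bests: θ=353, φ=348, ψ=353, ω=353, ξ=348.
I regrets: 70, 10, 15, 105, 40 → max 105
II regrets: 10, 0, 45, 45, 100 → max 100
III regrets: 80, 15, 35, 15, 85 → max 85
IV regrets: 95, 85, 0, 0, 95 → max 95
V regrets: 0, 105, 105, 80, 30 → max 105
VI regrets: 80, 35, 10, 25, 0 → max 80
Smallest max regret = 80 → VI.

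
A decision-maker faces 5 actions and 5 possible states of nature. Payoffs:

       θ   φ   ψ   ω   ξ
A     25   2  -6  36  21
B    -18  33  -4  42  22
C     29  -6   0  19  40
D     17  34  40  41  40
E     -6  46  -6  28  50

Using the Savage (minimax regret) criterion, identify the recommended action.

Column bests: θ=29, φ=46, ψ=40, ω=42, ξ=50.
A regrets: 4, 44, 46, 6, 29 → max 46
B regrets: 47, 13, 44, 0, 28 → max 47
C regrets: 0, 52, 40, 23, 10 → max 52
D regrets: 12, 12, 0, 1, 10 → max 12
E regrets: 35, 0, 46, 14, 0 → max 46
Smallest max regret = 12 → D.

D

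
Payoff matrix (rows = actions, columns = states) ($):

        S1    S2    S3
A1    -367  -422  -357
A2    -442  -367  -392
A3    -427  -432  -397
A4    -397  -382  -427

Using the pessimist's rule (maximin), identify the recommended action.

Row minima: A1=-422, A2=-442, A3=-432, A4=-427
Best worst-case = -422 → A1.

A1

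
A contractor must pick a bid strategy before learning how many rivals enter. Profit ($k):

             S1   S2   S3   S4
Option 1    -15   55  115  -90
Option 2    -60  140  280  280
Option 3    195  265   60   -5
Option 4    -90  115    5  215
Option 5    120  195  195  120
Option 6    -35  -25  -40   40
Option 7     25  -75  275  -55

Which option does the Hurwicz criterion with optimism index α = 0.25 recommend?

Option 5

Option 1: 0.25·115 + 0.75·(-90) = -38.75
Option 2: 0.25·280 + 0.75·(-60) = 25
Option 3: 0.25·265 + 0.75·(-5) = 62.5
Option 4: 0.25·215 + 0.75·(-90) = -13.75
Option 5: 0.25·195 + 0.75·120 = 138.75
Option 6: 0.25·40 + 0.75·(-40) = -20
Option 7: 0.25·275 + 0.75·(-75) = 12.5
Highest Hurwicz score = 138.75 → Option 5.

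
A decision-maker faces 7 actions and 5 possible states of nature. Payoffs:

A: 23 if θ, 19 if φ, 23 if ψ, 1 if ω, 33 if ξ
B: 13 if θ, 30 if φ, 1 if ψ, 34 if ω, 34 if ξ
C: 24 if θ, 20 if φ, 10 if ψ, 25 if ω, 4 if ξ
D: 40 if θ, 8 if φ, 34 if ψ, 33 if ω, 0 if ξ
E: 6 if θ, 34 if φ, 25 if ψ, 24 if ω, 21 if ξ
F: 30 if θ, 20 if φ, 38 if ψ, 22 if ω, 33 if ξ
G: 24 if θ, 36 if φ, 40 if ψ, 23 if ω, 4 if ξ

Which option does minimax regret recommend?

Column bests: θ=40, φ=36, ψ=40, ω=34, ξ=34.
A regrets: 17, 17, 17, 33, 1 → max 33
B regrets: 27, 6, 39, 0, 0 → max 39
C regrets: 16, 16, 30, 9, 30 → max 30
D regrets: 0, 28, 6, 1, 34 → max 34
E regrets: 34, 2, 15, 10, 13 → max 34
F regrets: 10, 16, 2, 12, 1 → max 16
G regrets: 16, 0, 0, 11, 30 → max 30
Smallest max regret = 16 → F.

F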